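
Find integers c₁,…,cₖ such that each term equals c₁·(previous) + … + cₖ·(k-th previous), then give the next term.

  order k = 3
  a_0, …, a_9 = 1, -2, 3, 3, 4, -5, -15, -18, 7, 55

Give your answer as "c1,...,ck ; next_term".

  a_3 = 1·3 + -1·-2 + -2·1 = 3
  a_4 = 1·3 + -1·3 + -2·-2 = 4
  a_5 = 1·4 + -1·3 + -2·3 = -5
  a_6 = 1·-5 + -1·4 + -2·3 = -15
  a_7 = 1·-15 + -1·-5 + -2·4 = -18
  a_8 = 1·-18 + -1·-15 + -2·-5 = 7
  a_9 = 1·7 + -1·-18 + -2·-15 = 55
  a_10 = 1·55 + -1·7 + -2·-18 = 84

1,-1,-2 ; 84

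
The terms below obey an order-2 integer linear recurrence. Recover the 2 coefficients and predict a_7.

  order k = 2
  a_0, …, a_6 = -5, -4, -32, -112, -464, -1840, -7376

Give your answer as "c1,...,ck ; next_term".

  a_2 = 3·-4 + 4·-5 = -32
  a_3 = 3·-32 + 4·-4 = -112
  a_4 = 3·-112 + 4·-32 = -464
  a_5 = 3·-464 + 4·-112 = -1840
  a_6 = 3·-1840 + 4·-464 = -7376
  a_7 = 3·-7376 + 4·-1840 = -29488

3,4 ; -29488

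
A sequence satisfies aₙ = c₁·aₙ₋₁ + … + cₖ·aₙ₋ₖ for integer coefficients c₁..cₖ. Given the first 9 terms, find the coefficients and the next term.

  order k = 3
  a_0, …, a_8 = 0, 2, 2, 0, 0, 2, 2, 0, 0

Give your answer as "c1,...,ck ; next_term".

  a_3 = 1·2 + -1·2 + 1·0 = 0
  a_4 = 1·0 + -1·2 + 1·2 = 0
  a_5 = 1·0 + -1·0 + 1·2 = 2
  a_6 = 1·2 + -1·0 + 1·0 = 2
  a_7 = 1·2 + -1·2 + 1·0 = 0
  a_8 = 1·0 + -1·2 + 1·2 = 0
  a_9 = 1·0 + -1·0 + 1·2 = 2

1,-1,1 ; 2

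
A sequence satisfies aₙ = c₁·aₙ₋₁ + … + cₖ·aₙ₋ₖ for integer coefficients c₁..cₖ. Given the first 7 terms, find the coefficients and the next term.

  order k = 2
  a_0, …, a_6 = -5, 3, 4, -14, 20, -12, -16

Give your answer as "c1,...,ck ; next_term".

  a_2 = -2·3 + -2·-5 = 4
  a_3 = -2·4 + -2·3 = -14
  a_4 = -2·-14 + -2·4 = 20
  a_5 = -2·20 + -2·-14 = -12
  a_6 = -2·-12 + -2·20 = -16
  a_7 = -2·-16 + -2·-12 = 56

-2,-2 ; 56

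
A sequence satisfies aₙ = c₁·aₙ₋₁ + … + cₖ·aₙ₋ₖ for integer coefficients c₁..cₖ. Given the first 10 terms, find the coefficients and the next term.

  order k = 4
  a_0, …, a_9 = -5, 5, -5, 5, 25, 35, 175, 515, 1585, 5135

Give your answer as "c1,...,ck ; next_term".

  a_4 = 2·5 + 3·-5 + 3·5 + -3·-5 = 25
  a_5 = 2·25 + 3·5 + 3·-5 + -3·5 = 35
  a_6 = 2·35 + 3·25 + 3·5 + -3·-5 = 175
  a_7 = 2·175 + 3·35 + 3·25 + -3·5 = 515
  a_8 = 2·515 + 3·175 + 3·35 + -3·25 = 1585
  a_9 = 2·1585 + 3·515 + 3·175 + -3·35 = 5135
  a_10 = 2·5135 + 3·1585 + 3·515 + -3·175 = 16045

2,3,3,-3 ; 16045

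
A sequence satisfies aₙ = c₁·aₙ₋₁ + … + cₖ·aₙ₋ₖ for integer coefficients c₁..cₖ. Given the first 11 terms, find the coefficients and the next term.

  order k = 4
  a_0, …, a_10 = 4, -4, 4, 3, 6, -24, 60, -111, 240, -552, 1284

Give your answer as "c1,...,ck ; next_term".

  a_4 = -2·3 + 0·4 + 0·-4 + 3·4 = 6
  a_5 = -2·6 + 0·3 + 0·4 + 3·-4 = -24
  a_6 = -2·-24 + 0·6 + 0·3 + 3·4 = 60
  a_7 = -2·60 + 0·-24 + 0·6 + 3·3 = -111
  a_8 = -2·-111 + 0·60 + 0·-24 + 3·6 = 240
  a_9 = -2·240 + 0·-111 + 0·60 + 3·-24 = -552
  a_10 = -2·-552 + 0·240 + 0·-111 + 3·60 = 1284
  a_11 = -2·1284 + 0·-552 + 0·240 + 3·-111 = -2901

-2,0,0,3 ; -2901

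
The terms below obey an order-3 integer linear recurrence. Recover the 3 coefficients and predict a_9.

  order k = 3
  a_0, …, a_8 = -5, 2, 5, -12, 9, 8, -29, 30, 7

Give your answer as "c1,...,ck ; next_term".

  a_3 = -1·5 + -1·2 + 1·-5 = -12
  a_4 = -1·-12 + -1·5 + 1·2 = 9
  a_5 = -1·9 + -1·-12 + 1·5 = 8
  a_6 = -1·8 + -1·9 + 1·-12 = -29
  a_7 = -1·-29 + -1·8 + 1·9 = 30
  a_8 = -1·30 + -1·-29 + 1·8 = 7
  a_9 = -1·7 + -1·30 + 1·-29 = -66

-1,-1,1 ; -66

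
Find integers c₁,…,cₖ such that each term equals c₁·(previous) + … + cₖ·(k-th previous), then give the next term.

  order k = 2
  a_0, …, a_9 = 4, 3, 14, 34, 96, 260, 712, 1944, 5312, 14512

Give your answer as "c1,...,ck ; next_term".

  a_2 = 2·3 + 2·4 = 14
  a_3 = 2·14 + 2·3 = 34
  a_4 = 2·34 + 2·14 = 96
  a_5 = 2·96 + 2·34 = 260
  a_6 = 2·260 + 2·96 = 712
  a_7 = 2·712 + 2·260 = 1944
  a_8 = 2·1944 + 2·712 = 5312
  a_9 = 2·5312 + 2·1944 = 14512
  a_10 = 2·14512 + 2·5312 = 39648

2,2 ; 39648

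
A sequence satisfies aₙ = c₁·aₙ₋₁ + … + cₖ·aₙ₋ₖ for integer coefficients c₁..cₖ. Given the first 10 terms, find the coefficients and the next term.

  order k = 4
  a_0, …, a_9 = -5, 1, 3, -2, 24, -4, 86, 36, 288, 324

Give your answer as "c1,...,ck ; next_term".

  a_4 = 0·-2 + 4·3 + 2·1 + -2·-5 = 24
  a_5 = 0·24 + 4·-2 + 2·3 + -2·1 = -4
  a_6 = 0·-4 + 4·24 + 2·-2 + -2·3 = 86
  a_7 = 0·86 + 4·-4 + 2·24 + -2·-2 = 36
  a_8 = 0·36 + 4·86 + 2·-4 + -2·24 = 288
  a_9 = 0·288 + 4·36 + 2·86 + -2·-4 = 324
  a_10 = 0·324 + 4·288 + 2·36 + -2·86 = 1052

0,4,2,-2 ; 1052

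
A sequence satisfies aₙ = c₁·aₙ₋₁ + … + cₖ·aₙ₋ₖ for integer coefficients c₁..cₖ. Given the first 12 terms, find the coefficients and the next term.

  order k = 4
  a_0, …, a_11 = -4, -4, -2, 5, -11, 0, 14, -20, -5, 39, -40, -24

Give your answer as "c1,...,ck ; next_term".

-1,-1,1,1 ; 98

  a_4 = -1·5 + -1·-2 + 1·-4 + 1·-4 = -11
  a_5 = -1·-11 + -1·5 + 1·-2 + 1·-4 = 0
  a_6 = -1·0 + -1·-11 + 1·5 + 1·-2 = 14
  a_7 = -1·14 + -1·0 + 1·-11 + 1·5 = -20
  a_8 = -1·-20 + -1·14 + 1·0 + 1·-11 = -5
  a_9 = -1·-5 + -1·-20 + 1·14 + 1·0 = 39
  a_10 = -1·39 + -1·-5 + 1·-20 + 1·14 = -40
  a_11 = -1·-40 + -1·39 + 1·-5 + 1·-20 = -24
  a_12 = -1·-24 + -1·-40 + 1·39 + 1·-5 = 98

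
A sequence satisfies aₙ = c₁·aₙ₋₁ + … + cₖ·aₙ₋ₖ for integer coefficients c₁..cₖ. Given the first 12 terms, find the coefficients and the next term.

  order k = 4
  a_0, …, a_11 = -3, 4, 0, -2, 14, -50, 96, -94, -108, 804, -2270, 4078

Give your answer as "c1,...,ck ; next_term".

  a_4 = -3·-2 + -4·0 + -1·4 + -4·-3 = 14
  a_5 = -3·14 + -4·-2 + -1·0 + -4·4 = -50
  a_6 = -3·-50 + -4·14 + -1·-2 + -4·0 = 96
  a_7 = -3·96 + -4·-50 + -1·14 + -4·-2 = -94
  a_8 = -3·-94 + -4·96 + -1·-50 + -4·14 = -108
  a_9 = -3·-108 + -4·-94 + -1·96 + -4·-50 = 804
  a_10 = -3·804 + -4·-108 + -1·-94 + -4·96 = -2270
  a_11 = -3·-2270 + -4·804 + -1·-108 + -4·-94 = 4078
  a_12 = -3·4078 + -4·-2270 + -1·804 + -4·-108 = -3526

-3,-4,-1,-4 ; -3526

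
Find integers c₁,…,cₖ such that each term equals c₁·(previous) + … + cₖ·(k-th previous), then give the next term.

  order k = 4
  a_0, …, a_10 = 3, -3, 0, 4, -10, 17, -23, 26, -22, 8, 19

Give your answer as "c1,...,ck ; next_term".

  a_4 = -1·4 + 1·0 + 1·-3 + -1·3 = -10
  a_5 = -1·-10 + 1·4 + 1·0 + -1·-3 = 17
  a_6 = -1·17 + 1·-10 + 1·4 + -1·0 = -23
  a_7 = -1·-23 + 1·17 + 1·-10 + -1·4 = 26
  a_8 = -1·26 + 1·-23 + 1·17 + -1·-10 = -22
  a_9 = -1·-22 + 1·26 + 1·-23 + -1·17 = 8
  a_10 = -1·8 + 1·-22 + 1·26 + -1·-23 = 19
  a_11 = -1·19 + 1·8 + 1·-22 + -1·26 = -59

-1,1,1,-1 ; -59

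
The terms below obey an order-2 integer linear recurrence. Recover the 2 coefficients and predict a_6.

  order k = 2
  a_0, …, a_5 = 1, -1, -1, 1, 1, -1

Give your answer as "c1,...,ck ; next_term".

  a_2 = 0·-1 + -1·1 = -1
  a_3 = 0·-1 + -1·-1 = 1
  a_4 = 0·1 + -1·-1 = 1
  a_5 = 0·1 + -1·1 = -1
  a_6 = 0·-1 + -1·1 = -1

0,-1 ; -1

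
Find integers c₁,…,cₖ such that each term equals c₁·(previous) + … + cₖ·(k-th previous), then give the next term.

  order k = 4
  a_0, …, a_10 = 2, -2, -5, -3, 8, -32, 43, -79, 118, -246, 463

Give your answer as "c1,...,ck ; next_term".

-2,0,2,3 ; -927

  a_4 = -2·-3 + 0·-5 + 2·-2 + 3·2 = 8
  a_5 = -2·8 + 0·-3 + 2·-5 + 3·-2 = -32
  a_6 = -2·-32 + 0·8 + 2·-3 + 3·-5 = 43
  a_7 = -2·43 + 0·-32 + 2·8 + 3·-3 = -79
  a_8 = -2·-79 + 0·43 + 2·-32 + 3·8 = 118
  a_9 = -2·118 + 0·-79 + 2·43 + 3·-32 = -246
  a_10 = -2·-246 + 0·118 + 2·-79 + 3·43 = 463
  a_11 = -2·463 + 0·-246 + 2·118 + 3·-79 = -927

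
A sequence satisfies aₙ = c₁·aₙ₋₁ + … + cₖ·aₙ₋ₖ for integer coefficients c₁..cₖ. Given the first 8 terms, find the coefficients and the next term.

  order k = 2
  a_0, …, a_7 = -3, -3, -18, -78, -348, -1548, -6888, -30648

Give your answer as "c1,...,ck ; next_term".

4,2 ; -136368

  a_2 = 4·-3 + 2·-3 = -18
  a_3 = 4·-18 + 2·-3 = -78
  a_4 = 4·-78 + 2·-18 = -348
  a_5 = 4·-348 + 2·-78 = -1548
  a_6 = 4·-1548 + 2·-348 = -6888
  a_7 = 4·-6888 + 2·-1548 = -30648
  a_8 = 4·-30648 + 2·-6888 = -136368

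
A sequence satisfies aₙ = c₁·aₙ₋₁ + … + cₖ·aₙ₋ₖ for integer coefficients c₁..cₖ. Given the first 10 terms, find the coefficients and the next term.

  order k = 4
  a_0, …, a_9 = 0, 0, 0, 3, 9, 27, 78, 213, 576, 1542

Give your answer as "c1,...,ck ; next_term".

3,0,-1,-4 ; 4101

  a_4 = 3·3 + 0·0 + -1·0 + -4·0 = 9
  a_5 = 3·9 + 0·3 + -1·0 + -4·0 = 27
  a_6 = 3·27 + 0·9 + -1·3 + -4·0 = 78
  a_7 = 3·78 + 0·27 + -1·9 + -4·3 = 213
  a_8 = 3·213 + 0·78 + -1·27 + -4·9 = 576
  a_9 = 3·576 + 0·213 + -1·78 + -4·27 = 1542
  a_10 = 3·1542 + 0·576 + -1·213 + -4·78 = 4101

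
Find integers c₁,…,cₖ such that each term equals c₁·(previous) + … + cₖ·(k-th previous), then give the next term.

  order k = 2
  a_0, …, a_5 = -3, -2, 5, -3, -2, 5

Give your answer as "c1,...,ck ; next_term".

-1,-1 ; -3

  a_2 = -1·-2 + -1·-3 = 5
  a_3 = -1·5 + -1·-2 = -3
  a_4 = -1·-3 + -1·5 = -2
  a_5 = -1·-2 + -1·-3 = 5
  a_6 = -1·5 + -1·-2 = -3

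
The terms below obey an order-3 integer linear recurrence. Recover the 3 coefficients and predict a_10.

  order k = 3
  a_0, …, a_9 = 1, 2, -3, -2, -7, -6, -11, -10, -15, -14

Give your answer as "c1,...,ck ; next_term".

  a_3 = 1·-3 + 1·2 + -1·1 = -2
  a_4 = 1·-2 + 1·-3 + -1·2 = -7
  a_5 = 1·-7 + 1·-2 + -1·-3 = -6
  a_6 = 1·-6 + 1·-7 + -1·-2 = -11
  a_7 = 1·-11 + 1·-6 + -1·-7 = -10
  a_8 = 1·-10 + 1·-11 + -1·-6 = -15
  a_9 = 1·-15 + 1·-10 + -1·-11 = -14
  a_10 = 1·-14 + 1·-15 + -1·-10 = -19

1,1,-1 ; -19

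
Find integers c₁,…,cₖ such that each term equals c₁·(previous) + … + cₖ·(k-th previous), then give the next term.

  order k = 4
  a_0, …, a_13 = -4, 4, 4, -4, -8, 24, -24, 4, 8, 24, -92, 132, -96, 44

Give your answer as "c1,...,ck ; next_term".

-2,-2,-1,1 ; -120

  a_4 = -2·-4 + -2·4 + -1·4 + 1·-4 = -8
  a_5 = -2·-8 + -2·-4 + -1·4 + 1·4 = 24
  a_6 = -2·24 + -2·-8 + -1·-4 + 1·4 = -24
  a_7 = -2·-24 + -2·24 + -1·-8 + 1·-4 = 4
  a_8 = -2·4 + -2·-24 + -1·24 + 1·-8 = 8
  a_9 = -2·8 + -2·4 + -1·-24 + 1·24 = 24
  a_10 = -2·24 + -2·8 + -1·4 + 1·-24 = -92
  a_11 = -2·-92 + -2·24 + -1·8 + 1·4 = 132
  a_12 = -2·132 + -2·-92 + -1·24 + 1·8 = -96
  a_13 = -2·-96 + -2·132 + -1·-92 + 1·24 = 44
  a_14 = -2·44 + -2·-96 + -1·132 + 1·-92 = -120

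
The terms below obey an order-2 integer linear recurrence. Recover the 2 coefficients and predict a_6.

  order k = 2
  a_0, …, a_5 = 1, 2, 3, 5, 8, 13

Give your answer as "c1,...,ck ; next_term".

1,1 ; 21

  a_2 = 1·2 + 1·1 = 3
  a_3 = 1·3 + 1·2 = 5
  a_4 = 1·5 + 1·3 = 8
  a_5 = 1·8 + 1·5 = 13
  a_6 = 1·13 + 1·8 = 21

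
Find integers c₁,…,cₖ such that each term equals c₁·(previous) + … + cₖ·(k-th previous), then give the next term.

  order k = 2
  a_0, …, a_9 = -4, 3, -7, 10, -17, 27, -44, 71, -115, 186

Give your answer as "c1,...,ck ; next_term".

-1,1 ; -301

  a_2 = -1·3 + 1·-4 = -7
  a_3 = -1·-7 + 1·3 = 10
  a_4 = -1·10 + 1·-7 = -17
  a_5 = -1·-17 + 1·10 = 27
  a_6 = -1·27 + 1·-17 = -44
  a_7 = -1·-44 + 1·27 = 71
  a_8 = -1·71 + 1·-44 = -115
  a_9 = -1·-115 + 1·71 = 186
  a_10 = -1·186 + 1·-115 = -301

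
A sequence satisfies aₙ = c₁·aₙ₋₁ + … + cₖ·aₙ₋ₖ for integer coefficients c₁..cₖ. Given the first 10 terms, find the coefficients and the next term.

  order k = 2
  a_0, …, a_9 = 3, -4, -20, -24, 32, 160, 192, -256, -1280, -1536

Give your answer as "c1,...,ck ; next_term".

2,-4 ; 2048

  a_2 = 2·-4 + -4·3 = -20
  a_3 = 2·-20 + -4·-4 = -24
  a_4 = 2·-24 + -4·-20 = 32
  a_5 = 2·32 + -4·-24 = 160
  a_6 = 2·160 + -4·32 = 192
  a_7 = 2·192 + -4·160 = -256
  a_8 = 2·-256 + -4·192 = -1280
  a_9 = 2·-1280 + -4·-256 = -1536
  a_10 = 2·-1536 + -4·-1280 = 2048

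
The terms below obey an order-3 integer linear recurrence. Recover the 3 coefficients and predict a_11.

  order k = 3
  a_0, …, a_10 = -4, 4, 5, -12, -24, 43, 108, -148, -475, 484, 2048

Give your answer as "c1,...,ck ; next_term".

  a_3 = 0·5 + -4·4 + -1·-4 = -12
  a_4 = 0·-12 + -4·5 + -1·4 = -24
  a_5 = 0·-24 + -4·-12 + -1·5 = 43
  a_6 = 0·43 + -4·-24 + -1·-12 = 108
  a_7 = 0·108 + -4·43 + -1·-24 = -148
  a_8 = 0·-148 + -4·108 + -1·43 = -475
  a_9 = 0·-475 + -4·-148 + -1·108 = 484
  a_10 = 0·484 + -4·-475 + -1·-148 = 2048
  a_11 = 0·2048 + -4·484 + -1·-475 = -1461

0,-4,-1 ; -1461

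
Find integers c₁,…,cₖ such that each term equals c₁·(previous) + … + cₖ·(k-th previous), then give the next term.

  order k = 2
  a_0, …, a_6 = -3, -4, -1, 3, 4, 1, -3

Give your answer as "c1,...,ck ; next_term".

  a_2 = 1·-4 + -1·-3 = -1
  a_3 = 1·-1 + -1·-4 = 3
  a_4 = 1·3 + -1·-1 = 4
  a_5 = 1·4 + -1·3 = 1
  a_6 = 1·1 + -1·4 = -3
  a_7 = 1·-3 + -1·1 = -4

1,-1 ; -4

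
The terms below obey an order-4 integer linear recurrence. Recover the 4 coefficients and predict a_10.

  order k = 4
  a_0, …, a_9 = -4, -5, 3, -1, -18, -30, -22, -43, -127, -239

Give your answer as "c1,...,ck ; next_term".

1,0,1,3 ; -348

  a_4 = 1·-1 + 0·3 + 1·-5 + 3·-4 = -18
  a_5 = 1·-18 + 0·-1 + 1·3 + 3·-5 = -30
  a_6 = 1·-30 + 0·-18 + 1·-1 + 3·3 = -22
  a_7 = 1·-22 + 0·-30 + 1·-18 + 3·-1 = -43
  a_8 = 1·-43 + 0·-22 + 1·-30 + 3·-18 = -127
  a_9 = 1·-127 + 0·-43 + 1·-22 + 3·-30 = -239
  a_10 = 1·-239 + 0·-127 + 1·-43 + 3·-22 = -348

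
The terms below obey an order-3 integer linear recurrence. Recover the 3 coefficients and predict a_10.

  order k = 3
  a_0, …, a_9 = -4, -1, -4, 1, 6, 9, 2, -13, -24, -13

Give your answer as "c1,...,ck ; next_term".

  a_3 = 1·-4 + -1·-1 + -1·-4 = 1
  a_4 = 1·1 + -1·-4 + -1·-1 = 6
  a_5 = 1·6 + -1·1 + -1·-4 = 9
  a_6 = 1·9 + -1·6 + -1·1 = 2
  a_7 = 1·2 + -1·9 + -1·6 = -13
  a_8 = 1·-13 + -1·2 + -1·9 = -24
  a_9 = 1·-24 + -1·-13 + -1·2 = -13
  a_10 = 1·-13 + -1·-24 + -1·-13 = 24

1,-1,-1 ; 24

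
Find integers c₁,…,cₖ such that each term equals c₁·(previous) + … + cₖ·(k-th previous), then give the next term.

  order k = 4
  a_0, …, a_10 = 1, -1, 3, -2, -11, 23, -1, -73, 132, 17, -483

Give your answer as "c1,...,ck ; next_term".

-1,-3,1,-3 ; 783

  a_4 = -1·-2 + -3·3 + 1·-1 + -3·1 = -11
  a_5 = -1·-11 + -3·-2 + 1·3 + -3·-1 = 23
  a_6 = -1·23 + -3·-11 + 1·-2 + -3·3 = -1
  a_7 = -1·-1 + -3·23 + 1·-11 + -3·-2 = -73
  a_8 = -1·-73 + -3·-1 + 1·23 + -3·-11 = 132
  a_9 = -1·132 + -3·-73 + 1·-1 + -3·23 = 17
  a_10 = -1·17 + -3·132 + 1·-73 + -3·-1 = -483
  a_11 = -1·-483 + -3·17 + 1·132 + -3·-73 = 783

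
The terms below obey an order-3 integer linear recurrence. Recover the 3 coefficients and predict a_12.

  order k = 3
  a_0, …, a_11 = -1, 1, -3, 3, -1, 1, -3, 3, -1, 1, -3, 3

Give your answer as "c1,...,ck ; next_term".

-1,-1,-1 ; -1

  a_3 = -1·-3 + -1·1 + -1·-1 = 3
  a_4 = -1·3 + -1·-3 + -1·1 = -1
  a_5 = -1·-1 + -1·3 + -1·-3 = 1
  a_6 = -1·1 + -1·-1 + -1·3 = -3
  a_7 = -1·-3 + -1·1 + -1·-1 = 3
  a_8 = -1·3 + -1·-3 + -1·1 = -1
  a_9 = -1·-1 + -1·3 + -1·-3 = 1
  a_10 = -1·1 + -1·-1 + -1·3 = -3
  a_11 = -1·-3 + -1·1 + -1·-1 = 3
  a_12 = -1·3 + -1·-3 + -1·1 = -1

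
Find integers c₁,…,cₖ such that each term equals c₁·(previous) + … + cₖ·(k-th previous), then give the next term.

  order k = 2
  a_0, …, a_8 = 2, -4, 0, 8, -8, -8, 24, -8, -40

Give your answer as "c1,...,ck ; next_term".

  a_2 = -1·-4 + -2·2 = 0
  a_3 = -1·0 + -2·-4 = 8
  a_4 = -1·8 + -2·0 = -8
  a_5 = -1·-8 + -2·8 = -8
  a_6 = -1·-8 + -2·-8 = 24
  a_7 = -1·24 + -2·-8 = -8
  a_8 = -1·-8 + -2·24 = -40
  a_9 = -1·-40 + -2·-8 = 56

-1,-2 ; 56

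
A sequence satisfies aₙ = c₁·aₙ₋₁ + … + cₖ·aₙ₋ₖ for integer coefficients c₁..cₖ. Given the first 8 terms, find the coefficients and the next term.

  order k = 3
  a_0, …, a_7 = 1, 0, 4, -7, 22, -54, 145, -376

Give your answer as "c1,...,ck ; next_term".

  a_3 = -2·4 + 2·0 + 1·1 = -7
  a_4 = -2·-7 + 2·4 + 1·0 = 22
  a_5 = -2·22 + 2·-7 + 1·4 = -54
  a_6 = -2·-54 + 2·22 + 1·-7 = 145
  a_7 = -2·145 + 2·-54 + 1·22 = -376
  a_8 = -2·-376 + 2·145 + 1·-54 = 988

-2,2,1 ; 988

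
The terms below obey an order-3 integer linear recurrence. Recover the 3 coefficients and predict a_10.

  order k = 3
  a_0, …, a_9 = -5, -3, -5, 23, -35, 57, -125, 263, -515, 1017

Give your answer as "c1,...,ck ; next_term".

  a_3 = -2·-5 + -1·-3 + -2·-5 = 23
  a_4 = -2·23 + -1·-5 + -2·-3 = -35
  a_5 = -2·-35 + -1·23 + -2·-5 = 57
  a_6 = -2·57 + -1·-35 + -2·23 = -125
  a_7 = -2·-125 + -1·57 + -2·-35 = 263
  a_8 = -2·263 + -1·-125 + -2·57 = -515
  a_9 = -2·-515 + -1·263 + -2·-125 = 1017
  a_10 = -2·1017 + -1·-515 + -2·263 = -2045

-2,-1,-2 ; -2045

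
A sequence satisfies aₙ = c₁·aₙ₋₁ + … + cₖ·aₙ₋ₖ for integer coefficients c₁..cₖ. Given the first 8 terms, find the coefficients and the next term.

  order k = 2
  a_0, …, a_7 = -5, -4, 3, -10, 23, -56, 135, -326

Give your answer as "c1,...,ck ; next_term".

-2,1 ; 787

  a_2 = -2·-4 + 1·-5 = 3
  a_3 = -2·3 + 1·-4 = -10
  a_4 = -2·-10 + 1·3 = 23
  a_5 = -2·23 + 1·-10 = -56
  a_6 = -2·-56 + 1·23 = 135
  a_7 = -2·135 + 1·-56 = -326
  a_8 = -2·-326 + 1·135 = 787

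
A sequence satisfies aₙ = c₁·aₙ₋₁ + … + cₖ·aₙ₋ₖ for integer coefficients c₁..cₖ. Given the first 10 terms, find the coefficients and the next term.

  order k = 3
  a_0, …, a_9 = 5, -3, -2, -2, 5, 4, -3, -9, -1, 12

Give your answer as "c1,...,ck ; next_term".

0,-1,-1 ; 10

  a_3 = 0·-2 + -1·-3 + -1·5 = -2
  a_4 = 0·-2 + -1·-2 + -1·-3 = 5
  a_5 = 0·5 + -1·-2 + -1·-2 = 4
  a_6 = 0·4 + -1·5 + -1·-2 = -3
  a_7 = 0·-3 + -1·4 + -1·5 = -9
  a_8 = 0·-9 + -1·-3 + -1·4 = -1
  a_9 = 0·-1 + -1·-9 + -1·-3 = 12
  a_10 = 0·12 + -1·-1 + -1·-9 = 10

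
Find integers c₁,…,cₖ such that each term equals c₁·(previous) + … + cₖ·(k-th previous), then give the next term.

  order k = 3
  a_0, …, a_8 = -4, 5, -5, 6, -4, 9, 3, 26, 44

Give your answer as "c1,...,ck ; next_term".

  a_3 = 1·-5 + 3·5 + 1·-4 = 6
  a_4 = 1·6 + 3·-5 + 1·5 = -4
  a_5 = 1·-4 + 3·6 + 1·-5 = 9
  a_6 = 1·9 + 3·-4 + 1·6 = 3
  a_7 = 1·3 + 3·9 + 1·-4 = 26
  a_8 = 1·26 + 3·3 + 1·9 = 44
  a_9 = 1·44 + 3·26 + 1·3 = 125

1,3,1 ; 125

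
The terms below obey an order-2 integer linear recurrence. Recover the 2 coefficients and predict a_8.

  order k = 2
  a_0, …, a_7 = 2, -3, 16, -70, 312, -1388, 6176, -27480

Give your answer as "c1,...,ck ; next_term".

-4,2 ; 122272

  a_2 = -4·-3 + 2·2 = 16
  a_3 = -4·16 + 2·-3 = -70
  a_4 = -4·-70 + 2·16 = 312
  a_5 = -4·312 + 2·-70 = -1388
  a_6 = -4·-1388 + 2·312 = 6176
  a_7 = -4·6176 + 2·-1388 = -27480
  a_8 = -4·-27480 + 2·6176 = 122272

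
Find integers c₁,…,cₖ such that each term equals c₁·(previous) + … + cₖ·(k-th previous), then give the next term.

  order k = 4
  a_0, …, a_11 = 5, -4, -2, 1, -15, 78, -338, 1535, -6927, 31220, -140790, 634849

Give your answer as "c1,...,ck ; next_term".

  a_4 = -4·1 + 2·-2 + -2·-4 + -3·5 = -15
  a_5 = -4·-15 + 2·1 + -2·-2 + -3·-4 = 78
  a_6 = -4·78 + 2·-15 + -2·1 + -3·-2 = -338
  a_7 = -4·-338 + 2·78 + -2·-15 + -3·1 = 1535
  a_8 = -4·1535 + 2·-338 + -2·78 + -3·-15 = -6927
  a_9 = -4·-6927 + 2·1535 + -2·-338 + -3·78 = 31220
  a_10 = -4·31220 + 2·-6927 + -2·1535 + -3·-338 = -140790
  a_11 = -4·-140790 + 2·31220 + -2·-6927 + -3·1535 = 634849
  a_12 = -4·634849 + 2·-140790 + -2·31220 + -3·-6927 = -2862635

-4,2,-2,-3 ; -2862635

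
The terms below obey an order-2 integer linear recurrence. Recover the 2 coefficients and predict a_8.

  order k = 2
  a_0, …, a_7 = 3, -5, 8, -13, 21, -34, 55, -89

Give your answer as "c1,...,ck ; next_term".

  a_2 = -1·-5 + 1·3 = 8
  a_3 = -1·8 + 1·-5 = -13
  a_4 = -1·-13 + 1·8 = 21
  a_5 = -1·21 + 1·-13 = -34
  a_6 = -1·-34 + 1·21 = 55
  a_7 = -1·55 + 1·-34 = -89
  a_8 = -1·-89 + 1·55 = 144

-1,1 ; 144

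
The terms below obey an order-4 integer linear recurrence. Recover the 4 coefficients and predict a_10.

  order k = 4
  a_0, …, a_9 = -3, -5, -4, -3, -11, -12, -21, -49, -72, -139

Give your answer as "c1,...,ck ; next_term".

  a_4 = 1·-3 + 1·-4 + 2·-5 + -2·-3 = -11
  a_5 = 1·-11 + 1·-3 + 2·-4 + -2·-5 = -12
  a_6 = 1·-12 + 1·-11 + 2·-3 + -2·-4 = -21
  a_7 = 1·-21 + 1·-12 + 2·-11 + -2·-3 = -49
  a_8 = 1·-49 + 1·-21 + 2·-12 + -2·-11 = -72
  a_9 = 1·-72 + 1·-49 + 2·-21 + -2·-12 = -139
  a_10 = 1·-139 + 1·-72 + 2·-49 + -2·-21 = -267

1,1,2,-2 ; -267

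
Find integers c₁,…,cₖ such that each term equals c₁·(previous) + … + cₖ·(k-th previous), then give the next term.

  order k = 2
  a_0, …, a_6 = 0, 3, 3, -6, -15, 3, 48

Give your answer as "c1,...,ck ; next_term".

  a_2 = 1·3 + -3·0 = 3
  a_3 = 1·3 + -3·3 = -6
  a_4 = 1·-6 + -3·3 = -15
  a_5 = 1·-15 + -3·-6 = 3
  a_6 = 1·3 + -3·-15 = 48
  a_7 = 1·48 + -3·3 = 39

1,-3 ; 39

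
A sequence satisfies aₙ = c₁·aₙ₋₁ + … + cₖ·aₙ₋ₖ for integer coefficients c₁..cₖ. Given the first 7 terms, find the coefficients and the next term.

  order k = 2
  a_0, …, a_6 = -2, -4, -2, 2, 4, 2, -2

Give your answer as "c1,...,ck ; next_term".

1,-1 ; -4

  a_2 = 1·-4 + -1·-2 = -2
  a_3 = 1·-2 + -1·-4 = 2
  a_4 = 1·2 + -1·-2 = 4
  a_5 = 1·4 + -1·2 = 2
  a_6 = 1·2 + -1·4 = -2
  a_7 = 1·-2 + -1·2 = -4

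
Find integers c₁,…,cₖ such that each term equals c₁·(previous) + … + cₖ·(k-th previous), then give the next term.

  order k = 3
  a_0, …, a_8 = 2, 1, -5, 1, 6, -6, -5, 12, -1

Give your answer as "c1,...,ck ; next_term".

  a_3 = 0·-5 + -1·1 + 1·2 = 1
  a_4 = 0·1 + -1·-5 + 1·1 = 6
  a_5 = 0·6 + -1·1 + 1·-5 = -6
  a_6 = 0·-6 + -1·6 + 1·1 = -5
  a_7 = 0·-5 + -1·-6 + 1·6 = 12
  a_8 = 0·12 + -1·-5 + 1·-6 = -1
  a_9 = 0·-1 + -1·12 + 1·-5 = -17

0,-1,1 ; -17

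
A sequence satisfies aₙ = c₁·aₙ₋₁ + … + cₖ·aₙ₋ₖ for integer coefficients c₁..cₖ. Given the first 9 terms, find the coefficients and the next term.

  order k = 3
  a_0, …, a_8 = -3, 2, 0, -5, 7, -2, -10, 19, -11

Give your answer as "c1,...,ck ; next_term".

  a_3 = -1·0 + -1·2 + 1·-3 = -5
  a_4 = -1·-5 + -1·0 + 1·2 = 7
  a_5 = -1·7 + -1·-5 + 1·0 = -2
  a_6 = -1·-2 + -1·7 + 1·-5 = -10
  a_7 = -1·-10 + -1·-2 + 1·7 = 19
  a_8 = -1·19 + -1·-10 + 1·-2 = -11
  a_9 = -1·-11 + -1·19 + 1·-10 = -18

-1,-1,1 ; -18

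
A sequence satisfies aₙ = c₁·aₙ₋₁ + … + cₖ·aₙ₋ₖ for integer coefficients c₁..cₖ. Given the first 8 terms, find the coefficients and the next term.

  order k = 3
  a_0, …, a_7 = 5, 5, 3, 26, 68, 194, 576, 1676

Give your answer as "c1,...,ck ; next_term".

2,2,2 ; 4892

  a_3 = 2·3 + 2·5 + 2·5 = 26
  a_4 = 2·26 + 2·3 + 2·5 = 68
  a_5 = 2·68 + 2·26 + 2·3 = 194
  a_6 = 2·194 + 2·68 + 2·26 = 576
  a_7 = 2·576 + 2·194 + 2·68 = 1676
  a_8 = 2·1676 + 2·576 + 2·194 = 4892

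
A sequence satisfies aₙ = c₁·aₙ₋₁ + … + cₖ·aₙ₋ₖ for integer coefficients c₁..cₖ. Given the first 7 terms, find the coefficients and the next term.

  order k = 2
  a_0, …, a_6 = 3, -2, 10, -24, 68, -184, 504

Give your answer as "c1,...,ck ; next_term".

  a_2 = -2·-2 + 2·3 = 10
  a_3 = -2·10 + 2·-2 = -24
  a_4 = -2·-24 + 2·10 = 68
  a_5 = -2·68 + 2·-24 = -184
  a_6 = -2·-184 + 2·68 = 504
  a_7 = -2·504 + 2·-184 = -1376

-2,2 ; -1376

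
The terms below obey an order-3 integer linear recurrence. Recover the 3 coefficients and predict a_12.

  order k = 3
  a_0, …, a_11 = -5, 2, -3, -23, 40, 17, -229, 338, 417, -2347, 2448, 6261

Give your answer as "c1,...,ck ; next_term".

-1,-3,4 ; -22993

  a_3 = -1·-3 + -3·2 + 4·-5 = -23
  a_4 = -1·-23 + -3·-3 + 4·2 = 40
  a_5 = -1·40 + -3·-23 + 4·-3 = 17
  a_6 = -1·17 + -3·40 + 4·-23 = -229
  a_7 = -1·-229 + -3·17 + 4·40 = 338
  a_8 = -1·338 + -3·-229 + 4·17 = 417
  a_9 = -1·417 + -3·338 + 4·-229 = -2347
  a_10 = -1·-2347 + -3·417 + 4·338 = 2448
  a_11 = -1·2448 + -3·-2347 + 4·417 = 6261
  a_12 = -1·6261 + -3·2448 + 4·-2347 = -22993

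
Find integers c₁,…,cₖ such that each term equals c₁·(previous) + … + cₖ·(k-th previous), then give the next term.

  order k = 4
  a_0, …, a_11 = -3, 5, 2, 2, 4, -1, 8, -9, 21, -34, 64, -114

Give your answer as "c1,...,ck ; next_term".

0,3,-1,-1 ; 205

  a_4 = 0·2 + 3·2 + -1·5 + -1·-3 = 4
  a_5 = 0·4 + 3·2 + -1·2 + -1·5 = -1
  a_6 = 0·-1 + 3·4 + -1·2 + -1·2 = 8
  a_7 = 0·8 + 3·-1 + -1·4 + -1·2 = -9
  a_8 = 0·-9 + 3·8 + -1·-1 + -1·4 = 21
  a_9 = 0·21 + 3·-9 + -1·8 + -1·-1 = -34
  a_10 = 0·-34 + 3·21 + -1·-9 + -1·8 = 64
  a_11 = 0·64 + 3·-34 + -1·21 + -1·-9 = -114
  a_12 = 0·-114 + 3·64 + -1·-34 + -1·21 = 205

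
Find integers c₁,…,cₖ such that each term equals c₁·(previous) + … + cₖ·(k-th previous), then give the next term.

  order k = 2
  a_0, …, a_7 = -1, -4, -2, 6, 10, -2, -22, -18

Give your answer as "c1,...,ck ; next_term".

1,-2 ; 26

  a_2 = 1·-4 + -2·-1 = -2
  a_3 = 1·-2 + -2·-4 = 6
  a_4 = 1·6 + -2·-2 = 10
  a_5 = 1·10 + -2·6 = -2
  a_6 = 1·-2 + -2·10 = -22
  a_7 = 1·-22 + -2·-2 = -18
  a_8 = 1·-18 + -2·-22 = 26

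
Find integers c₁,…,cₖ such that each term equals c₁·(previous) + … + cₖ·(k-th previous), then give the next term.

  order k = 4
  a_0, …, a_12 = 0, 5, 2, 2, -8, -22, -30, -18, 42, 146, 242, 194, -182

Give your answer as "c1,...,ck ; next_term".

  a_4 = 1·2 + 0·2 + -2·5 + -2·0 = -8
  a_5 = 1·-8 + 0·2 + -2·2 + -2·5 = -22
  a_6 = 1·-22 + 0·-8 + -2·2 + -2·2 = -30
  a_7 = 1·-30 + 0·-22 + -2·-8 + -2·2 = -18
  a_8 = 1·-18 + 0·-30 + -2·-22 + -2·-8 = 42
  a_9 = 1·42 + 0·-18 + -2·-30 + -2·-22 = 146
  a_10 = 1·146 + 0·42 + -2·-18 + -2·-30 = 242
  a_11 = 1·242 + 0·146 + -2·42 + -2·-18 = 194
  a_12 = 1·194 + 0·242 + -2·146 + -2·42 = -182
  a_13 = 1·-182 + 0·194 + -2·242 + -2·146 = -958

1,0,-2,-2 ; -958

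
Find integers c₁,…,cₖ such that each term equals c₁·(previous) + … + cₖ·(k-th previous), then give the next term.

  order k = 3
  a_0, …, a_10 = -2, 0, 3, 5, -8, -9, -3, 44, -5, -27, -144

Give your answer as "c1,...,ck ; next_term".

-1,-1,-4 ; 191

  a_3 = -1·3 + -1·0 + -4·-2 = 5
  a_4 = -1·5 + -1·3 + -4·0 = -8
  a_5 = -1·-8 + -1·5 + -4·3 = -9
  a_6 = -1·-9 + -1·-8 + -4·5 = -3
  a_7 = -1·-3 + -1·-9 + -4·-8 = 44
  a_8 = -1·44 + -1·-3 + -4·-9 = -5
  a_9 = -1·-5 + -1·44 + -4·-3 = -27
  a_10 = -1·-27 + -1·-5 + -4·44 = -144
  a_11 = -1·-144 + -1·-27 + -4·-5 = 191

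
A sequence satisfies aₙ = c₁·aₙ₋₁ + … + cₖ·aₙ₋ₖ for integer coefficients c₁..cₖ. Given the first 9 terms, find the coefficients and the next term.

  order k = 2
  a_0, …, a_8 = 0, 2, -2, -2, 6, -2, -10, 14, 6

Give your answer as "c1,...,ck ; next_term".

  a_2 = -1·2 + -2·0 = -2
  a_3 = -1·-2 + -2·2 = -2
  a_4 = -1·-2 + -2·-2 = 6
  a_5 = -1·6 + -2·-2 = -2
  a_6 = -1·-2 + -2·6 = -10
  a_7 = -1·-10 + -2·-2 = 14
  a_8 = -1·14 + -2·-10 = 6
  a_9 = -1·6 + -2·14 = -34

-1,-2 ; -34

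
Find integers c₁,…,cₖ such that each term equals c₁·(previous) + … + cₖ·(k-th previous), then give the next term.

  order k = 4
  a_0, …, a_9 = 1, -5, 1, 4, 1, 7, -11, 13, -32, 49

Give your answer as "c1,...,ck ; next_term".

  a_4 = -1·4 + 1·1 + -1·-5 + -1·1 = 1
  a_5 = -1·1 + 1·4 + -1·1 + -1·-5 = 7
  a_6 = -1·7 + 1·1 + -1·4 + -1·1 = -11
  a_7 = -1·-11 + 1·7 + -1·1 + -1·4 = 13
  a_8 = -1·13 + 1·-11 + -1·7 + -1·1 = -32
  a_9 = -1·-32 + 1·13 + -1·-11 + -1·7 = 49
  a_10 = -1·49 + 1·-32 + -1·13 + -1·-11 = -83

-1,1,-1,-1 ; -83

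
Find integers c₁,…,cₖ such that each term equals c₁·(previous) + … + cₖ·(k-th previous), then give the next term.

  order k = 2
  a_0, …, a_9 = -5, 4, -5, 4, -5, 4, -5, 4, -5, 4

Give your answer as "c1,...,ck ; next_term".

  a_2 = 0·4 + 1·-5 = -5
  a_3 = 0·-5 + 1·4 = 4
  a_4 = 0·4 + 1·-5 = -5
  a_5 = 0·-5 + 1·4 = 4
  a_6 = 0·4 + 1·-5 = -5
  a_7 = 0·-5 + 1·4 = 4
  a_8 = 0·4 + 1·-5 = -5
  a_9 = 0·-5 + 1·4 = 4
  a_10 = 0·4 + 1·-5 = -5

0,1 ; -5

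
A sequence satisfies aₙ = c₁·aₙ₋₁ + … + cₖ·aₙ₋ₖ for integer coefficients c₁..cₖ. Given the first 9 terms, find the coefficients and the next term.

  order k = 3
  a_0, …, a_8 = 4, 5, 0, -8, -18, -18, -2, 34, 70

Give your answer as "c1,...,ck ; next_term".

1,0,-2 ; 74

  a_3 = 1·0 + 0·5 + -2·4 = -8
  a_4 = 1·-8 + 0·0 + -2·5 = -18
  a_5 = 1·-18 + 0·-8 + -2·0 = -18
  a_6 = 1·-18 + 0·-18 + -2·-8 = -2
  a_7 = 1·-2 + 0·-18 + -2·-18 = 34
  a_8 = 1·34 + 0·-2 + -2·-18 = 70
  a_9 = 1·70 + 0·34 + -2·-2 = 74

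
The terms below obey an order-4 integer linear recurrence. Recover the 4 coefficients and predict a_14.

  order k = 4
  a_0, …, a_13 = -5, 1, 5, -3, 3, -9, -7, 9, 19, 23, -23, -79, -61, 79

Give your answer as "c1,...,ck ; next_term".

  a_4 = 0·-3 + -1·5 + -2·1 + -2·-5 = 3
  a_5 = 0·3 + -1·-3 + -2·5 + -2·1 = -9
  a_6 = 0·-9 + -1·3 + -2·-3 + -2·5 = -7
  a_7 = 0·-7 + -1·-9 + -2·3 + -2·-3 = 9
  a_8 = 0·9 + -1·-7 + -2·-9 + -2·3 = 19
  a_9 = 0·19 + -1·9 + -2·-7 + -2·-9 = 23
  a_10 = 0·23 + -1·19 + -2·9 + -2·-7 = -23
  a_11 = 0·-23 + -1·23 + -2·19 + -2·9 = -79
  a_12 = 0·-79 + -1·-23 + -2·23 + -2·19 = -61
  a_13 = 0·-61 + -1·-79 + -2·-23 + -2·23 = 79
  a_14 = 0·79 + -1·-61 + -2·-79 + -2·-23 = 265

0,-1,-2,-2 ; 265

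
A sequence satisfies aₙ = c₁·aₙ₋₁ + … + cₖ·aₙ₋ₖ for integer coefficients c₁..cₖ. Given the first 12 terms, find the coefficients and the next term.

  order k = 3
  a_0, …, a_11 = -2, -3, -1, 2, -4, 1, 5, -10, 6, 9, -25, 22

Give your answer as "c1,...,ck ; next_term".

  a_3 = -1·-1 + -1·-3 + 1·-2 = 2
  a_4 = -1·2 + -1·-1 + 1·-3 = -4
  a_5 = -1·-4 + -1·2 + 1·-1 = 1
  a_6 = -1·1 + -1·-4 + 1·2 = 5
  a_7 = -1·5 + -1·1 + 1·-4 = -10
  a_8 = -1·-10 + -1·5 + 1·1 = 6
  a_9 = -1·6 + -1·-10 + 1·5 = 9
  a_10 = -1·9 + -1·6 + 1·-10 = -25
  a_11 = -1·-25 + -1·9 + 1·6 = 22
  a_12 = -1·22 + -1·-25 + 1·9 = 12

-1,-1,1 ; 12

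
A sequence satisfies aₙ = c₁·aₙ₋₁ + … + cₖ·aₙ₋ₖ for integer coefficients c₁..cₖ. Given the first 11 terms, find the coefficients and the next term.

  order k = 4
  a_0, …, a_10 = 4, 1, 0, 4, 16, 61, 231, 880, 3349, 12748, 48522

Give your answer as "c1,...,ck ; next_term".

3,3,0,1 ; 184690

  a_4 = 3·4 + 3·0 + 0·1 + 1·4 = 16
  a_5 = 3·16 + 3·4 + 0·0 + 1·1 = 61
  a_6 = 3·61 + 3·16 + 0·4 + 1·0 = 231
  a_7 = 3·231 + 3·61 + 0·16 + 1·4 = 880
  a_8 = 3·880 + 3·231 + 0·61 + 1·16 = 3349
  a_9 = 3·3349 + 3·880 + 0·231 + 1·61 = 12748
  a_10 = 3·12748 + 3·3349 + 0·880 + 1·231 = 48522
  a_11 = 3·48522 + 3·12748 + 0·3349 + 1·880 = 184690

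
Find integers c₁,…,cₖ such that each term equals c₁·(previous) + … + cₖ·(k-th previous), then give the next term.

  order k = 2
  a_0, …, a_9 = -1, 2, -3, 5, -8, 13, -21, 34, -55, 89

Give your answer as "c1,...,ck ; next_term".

-1,1 ; -144

  a_2 = -1·2 + 1·-1 = -3
  a_3 = -1·-3 + 1·2 = 5
  a_4 = -1·5 + 1·-3 = -8
  a_5 = -1·-8 + 1·5 = 13
  a_6 = -1·13 + 1·-8 = -21
  a_7 = -1·-21 + 1·13 = 34
  a_8 = -1·34 + 1·-21 = -55
  a_9 = -1·-55 + 1·34 = 89
  a_10 = -1·89 + 1·-55 = -144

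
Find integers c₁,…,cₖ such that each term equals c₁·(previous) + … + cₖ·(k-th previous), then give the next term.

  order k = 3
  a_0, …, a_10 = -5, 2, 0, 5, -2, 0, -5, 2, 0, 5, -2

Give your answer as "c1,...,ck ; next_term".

  a_3 = 0·0 + 0·2 + -1·-5 = 5
  a_4 = 0·5 + 0·0 + -1·2 = -2
  a_5 = 0·-2 + 0·5 + -1·0 = 0
  a_6 = 0·0 + 0·-2 + -1·5 = -5
  a_7 = 0·-5 + 0·0 + -1·-2 = 2
  a_8 = 0·2 + 0·-5 + -1·0 = 0
  a_9 = 0·0 + 0·2 + -1·-5 = 5
  a_10 = 0·5 + 0·0 + -1·2 = -2
  a_11 = 0·-2 + 0·5 + -1·0 = 0

0,0,-1 ; 0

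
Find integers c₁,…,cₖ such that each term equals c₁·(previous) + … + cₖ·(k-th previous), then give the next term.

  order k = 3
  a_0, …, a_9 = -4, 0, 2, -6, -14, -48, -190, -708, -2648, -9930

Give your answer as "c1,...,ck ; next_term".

  a_3 = 3·2 + 2·0 + 3·-4 = -6
  a_4 = 3·-6 + 2·2 + 3·0 = -14
  a_5 = 3·-14 + 2·-6 + 3·2 = -48
  a_6 = 3·-48 + 2·-14 + 3·-6 = -190
  a_7 = 3·-190 + 2·-48 + 3·-14 = -708
  a_8 = 3·-708 + 2·-190 + 3·-48 = -2648
  a_9 = 3·-2648 + 2·-708 + 3·-190 = -9930
  a_10 = 3·-9930 + 2·-2648 + 3·-708 = -37210

3,2,3 ; -37210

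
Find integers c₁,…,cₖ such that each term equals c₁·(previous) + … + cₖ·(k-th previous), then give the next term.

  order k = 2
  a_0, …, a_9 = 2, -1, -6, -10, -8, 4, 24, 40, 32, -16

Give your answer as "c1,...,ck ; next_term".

  a_2 = 2·-1 + -2·2 = -6
  a_3 = 2·-6 + -2·-1 = -10
  a_4 = 2·-10 + -2·-6 = -8
  a_5 = 2·-8 + -2·-10 = 4
  a_6 = 2·4 + -2·-8 = 24
  a_7 = 2·24 + -2·4 = 40
  a_8 = 2·40 + -2·24 = 32
  a_9 = 2·32 + -2·40 = -16
  a_10 = 2·-16 + -2·32 = -96

2,-2 ; -96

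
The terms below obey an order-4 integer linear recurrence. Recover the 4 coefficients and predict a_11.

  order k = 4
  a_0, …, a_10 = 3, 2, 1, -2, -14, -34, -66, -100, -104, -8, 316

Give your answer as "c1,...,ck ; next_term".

  a_4 = 2·-2 + 0·1 + -2·2 + -2·3 = -14
  a_5 = 2·-14 + 0·-2 + -2·1 + -2·2 = -34
  a_6 = 2·-34 + 0·-14 + -2·-2 + -2·1 = -66
  a_7 = 2·-66 + 0·-34 + -2·-14 + -2·-2 = -100
  a_8 = 2·-100 + 0·-66 + -2·-34 + -2·-14 = -104
  a_9 = 2·-104 + 0·-100 + -2·-66 + -2·-34 = -8
  a_10 = 2·-8 + 0·-104 + -2·-100 + -2·-66 = 316
  a_11 = 2·316 + 0·-8 + -2·-104 + -2·-100 = 1040

2,0,-2,-2 ; 1040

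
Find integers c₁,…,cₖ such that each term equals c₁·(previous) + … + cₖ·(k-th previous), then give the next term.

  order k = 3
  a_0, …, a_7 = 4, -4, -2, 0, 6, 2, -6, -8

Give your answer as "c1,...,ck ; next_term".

  a_3 = 0·-2 + -1·-4 + -1·4 = 0
  a_4 = 0·0 + -1·-2 + -1·-4 = 6
  a_5 = 0·6 + -1·0 + -1·-2 = 2
  a_6 = 0·2 + -1·6 + -1·0 = -6
  a_7 = 0·-6 + -1·2 + -1·6 = -8
  a_8 = 0·-8 + -1·-6 + -1·2 = 4

0,-1,-1 ; 4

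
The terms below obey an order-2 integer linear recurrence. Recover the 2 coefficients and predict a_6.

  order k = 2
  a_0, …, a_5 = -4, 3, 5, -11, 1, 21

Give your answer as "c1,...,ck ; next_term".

  a_2 = -1·3 + -2·-4 = 5
  a_3 = -1·5 + -2·3 = -11
  a_4 = -1·-11 + -2·5 = 1
  a_5 = -1·1 + -2·-11 = 21
  a_6 = -1·21 + -2·1 = -23

-1,-2 ; -23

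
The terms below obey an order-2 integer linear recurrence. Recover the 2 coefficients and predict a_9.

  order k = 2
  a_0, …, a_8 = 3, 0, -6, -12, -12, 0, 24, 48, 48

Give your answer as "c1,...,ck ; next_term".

2,-2 ; 0

  a_2 = 2·0 + -2·3 = -6
  a_3 = 2·-6 + -2·0 = -12
  a_4 = 2·-12 + -2·-6 = -12
  a_5 = 2·-12 + -2·-12 = 0
  a_6 = 2·0 + -2·-12 = 24
  a_7 = 2·24 + -2·0 = 48
  a_8 = 2·48 + -2·24 = 48
  a_9 = 2·48 + -2·48 = 0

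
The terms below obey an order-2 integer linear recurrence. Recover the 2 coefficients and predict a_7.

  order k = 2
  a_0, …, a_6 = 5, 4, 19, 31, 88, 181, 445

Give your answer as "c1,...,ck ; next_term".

  a_2 = 1·4 + 3·5 = 19
  a_3 = 1·19 + 3·4 = 31
  a_4 = 1·31 + 3·19 = 88
  a_5 = 1·88 + 3·31 = 181
  a_6 = 1·181 + 3·88 = 445
  a_7 = 1·445 + 3·181 = 988

1,3 ; 988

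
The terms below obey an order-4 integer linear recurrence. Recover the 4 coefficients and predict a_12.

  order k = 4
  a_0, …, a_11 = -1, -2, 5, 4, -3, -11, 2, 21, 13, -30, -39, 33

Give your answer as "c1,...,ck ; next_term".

1,-1,0,2 ; 98

  a_4 = 1·4 + -1·5 + 0·-2 + 2·-1 = -3
  a_5 = 1·-3 + -1·4 + 0·5 + 2·-2 = -11
  a_6 = 1·-11 + -1·-3 + 0·4 + 2·5 = 2
  a_7 = 1·2 + -1·-11 + 0·-3 + 2·4 = 21
  a_8 = 1·21 + -1·2 + 0·-11 + 2·-3 = 13
  a_9 = 1·13 + -1·21 + 0·2 + 2·-11 = -30
  a_10 = 1·-30 + -1·13 + 0·21 + 2·2 = -39
  a_11 = 1·-39 + -1·-30 + 0·13 + 2·21 = 33
  a_12 = 1·33 + -1·-39 + 0·-30 + 2·13 = 98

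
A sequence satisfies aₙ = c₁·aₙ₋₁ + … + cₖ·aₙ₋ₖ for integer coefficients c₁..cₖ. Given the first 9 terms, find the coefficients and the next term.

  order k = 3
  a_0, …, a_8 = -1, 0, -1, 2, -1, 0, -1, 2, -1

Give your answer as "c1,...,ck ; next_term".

-1,-1,-1 ; 0

  a_3 = -1·-1 + -1·0 + -1·-1 = 2
  a_4 = -1·2 + -1·-1 + -1·0 = -1
  a_5 = -1·-1 + -1·2 + -1·-1 = 0
  a_6 = -1·0 + -1·-1 + -1·2 = -1
  a_7 = -1·-1 + -1·0 + -1·-1 = 2
  a_8 = -1·2 + -1·-1 + -1·0 = -1
  a_9 = -1·-1 + -1·2 + -1·-1 = 0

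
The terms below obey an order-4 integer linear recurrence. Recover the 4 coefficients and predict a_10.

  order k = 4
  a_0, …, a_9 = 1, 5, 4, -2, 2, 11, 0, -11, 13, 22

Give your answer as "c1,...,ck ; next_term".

0,-1,1,1 ; -24

  a_4 = 0·-2 + -1·4 + 1·5 + 1·1 = 2
  a_5 = 0·2 + -1·-2 + 1·4 + 1·5 = 11
  a_6 = 0·11 + -1·2 + 1·-2 + 1·4 = 0
  a_7 = 0·0 + -1·11 + 1·2 + 1·-2 = -11
  a_8 = 0·-11 + -1·0 + 1·11 + 1·2 = 13
  a_9 = 0·13 + -1·-11 + 1·0 + 1·11 = 22
  a_10 = 0·22 + -1·13 + 1·-11 + 1·0 = -24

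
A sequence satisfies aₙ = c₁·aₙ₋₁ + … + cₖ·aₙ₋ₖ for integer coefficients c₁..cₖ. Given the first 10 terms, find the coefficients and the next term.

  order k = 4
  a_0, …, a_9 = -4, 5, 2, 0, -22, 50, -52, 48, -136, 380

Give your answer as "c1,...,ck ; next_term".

  a_4 = -2·0 + -2·2 + -2·5 + 2·-4 = -22
  a_5 = -2·-22 + -2·0 + -2·2 + 2·5 = 50
  a_6 = -2·50 + -2·-22 + -2·0 + 2·2 = -52
  a_7 = -2·-52 + -2·50 + -2·-22 + 2·0 = 48
  a_8 = -2·48 + -2·-52 + -2·50 + 2·-22 = -136
  a_9 = -2·-136 + -2·48 + -2·-52 + 2·50 = 380
  a_10 = -2·380 + -2·-136 + -2·48 + 2·-52 = -688

-2,-2,-2,2 ; -688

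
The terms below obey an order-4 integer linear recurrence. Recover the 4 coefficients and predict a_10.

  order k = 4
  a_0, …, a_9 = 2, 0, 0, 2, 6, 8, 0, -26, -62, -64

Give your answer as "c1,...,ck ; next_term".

2,-2,-2,1 ; 48

  a_4 = 2·2 + -2·0 + -2·0 + 1·2 = 6
  a_5 = 2·6 + -2·2 + -2·0 + 1·0 = 8
  a_6 = 2·8 + -2·6 + -2·2 + 1·0 = 0
  a_7 = 2·0 + -2·8 + -2·6 + 1·2 = -26
  a_8 = 2·-26 + -2·0 + -2·8 + 1·6 = -62
  a_9 = 2·-62 + -2·-26 + -2·0 + 1·8 = -64
  a_10 = 2·-64 + -2·-62 + -2·-26 + 1·0 = 48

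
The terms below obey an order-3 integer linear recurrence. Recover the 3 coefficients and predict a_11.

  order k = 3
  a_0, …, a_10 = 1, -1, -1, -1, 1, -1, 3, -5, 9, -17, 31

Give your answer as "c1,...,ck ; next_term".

  a_3 = -1·-1 + 1·-1 + -1·1 = -1
  a_4 = -1·-1 + 1·-1 + -1·-1 = 1
  a_5 = -1·1 + 1·-1 + -1·-1 = -1
  a_6 = -1·-1 + 1·1 + -1·-1 = 3
  a_7 = -1·3 + 1·-1 + -1·1 = -5
  a_8 = -1·-5 + 1·3 + -1·-1 = 9
  a_9 = -1·9 + 1·-5 + -1·3 = -17
  a_10 = -1·-17 + 1·9 + -1·-5 = 31
  a_11 = -1·31 + 1·-17 + -1·9 = -57

-1,1,-1 ; -57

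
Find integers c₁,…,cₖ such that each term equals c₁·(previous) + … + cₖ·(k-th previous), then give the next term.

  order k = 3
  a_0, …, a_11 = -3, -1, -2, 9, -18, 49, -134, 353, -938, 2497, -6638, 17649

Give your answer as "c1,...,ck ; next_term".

  a_3 = -2·-2 + 1·-1 + -2·-3 = 9
  a_4 = -2·9 + 1·-2 + -2·-1 = -18
  a_5 = -2·-18 + 1·9 + -2·-2 = 49
  a_6 = -2·49 + 1·-18 + -2·9 = -134
  a_7 = -2·-134 + 1·49 + -2·-18 = 353
  a_8 = -2·353 + 1·-134 + -2·49 = -938
  a_9 = -2·-938 + 1·353 + -2·-134 = 2497
  a_10 = -2·2497 + 1·-938 + -2·353 = -6638
  a_11 = -2·-6638 + 1·2497 + -2·-938 = 17649
  a_12 = -2·17649 + 1·-6638 + -2·2497 = -46930

-2,1,-2 ; -46930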